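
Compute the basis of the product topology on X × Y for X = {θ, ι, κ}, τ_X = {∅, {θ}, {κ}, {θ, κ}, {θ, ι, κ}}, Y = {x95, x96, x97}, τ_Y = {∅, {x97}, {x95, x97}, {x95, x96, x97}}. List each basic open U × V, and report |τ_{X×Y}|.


Basis B = {∅ × ∅, {θ} × {x97}, {κ} × {x97}, {θ} × {x95, x97}, {θ, κ} × {x97}, {κ} × {x95, x97}, {θ} × {x95, x96, x97}, {θ, ι, κ} × {x97}, {κ} × {x95, x96, x97}, {θ, κ} × {x95, x97}, {θ, κ} × {x95, x96, x97}, {θ, ι, κ} × {x95, x97}, {θ, ι, κ} × {x95, x96, x97}}; |τ_{X×Y}| = 30.

Enumerate products U × V with U ∈ τ_X, V ∈ τ_Y (deduplicated):
  ∅ × ∅ = {} (∅)
  {θ} × {x97} = {(θ,x97)}
  {κ} × {x97} = {(κ,x97)}
  {θ} × {x95, x97} = {(θ,x95), (θ,x97)}
  {θ, κ} × {x97} = {(θ,x97), (κ,x97)}
  {κ} × {x95, x97} = {(κ,x95), (κ,x97)}
  {θ} × {x95, x96, x97} = {(θ,x95), (θ,x96), (θ,x97)}
  {θ, ι, κ} × {x97} = {(θ,x97), (ι,x97), (κ,x97)}
  {κ} × {x95, x96, x97} = {(κ,x95), (κ,x96), (κ,x97)}
  {θ, κ} × {x95, x97} = {(θ,x95), (θ,x97), (κ,x95), (κ,x97)}
  {θ, κ} × {x95, x96, x97} = {(θ,x95), (θ,x96), (θ,x97), (κ,x95), (κ,x96), (κ,x97)}
  {θ, ι, κ} × {x95, x97} = {(θ,x95), (θ,x97), (ι,x95), (ι,x97), (κ,x95), (κ,x97)}
  {θ, ι, κ} × {x95, x96, x97} = {(θ,x95), (θ,x96), (θ,x97), (ι,x95), (ι,x96), (ι,x97), (κ,x95), (κ,x96), (κ,x97)}
These 13 distinct sets form the basis B.
Close under arbitrary unions to get τ_{X×Y}; counting gives |τ_{X×Y}| = 30.


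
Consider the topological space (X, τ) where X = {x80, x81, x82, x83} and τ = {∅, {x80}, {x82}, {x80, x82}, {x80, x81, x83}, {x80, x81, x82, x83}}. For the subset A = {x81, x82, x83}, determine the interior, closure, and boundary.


int(A) = {x82}, cl(A) = {x81, x82, x83}, ∂A = {x81, x83}.

Closed sets in (X, τ) are complements of opens:
  closed(X, τ) = {∅, {x82}, {x81, x83}, {x80, x81, x83}, {x81, x82, x83}, {x80, x81, x82, x83}}.
int(A) = ⋃ {U ∈ τ : U ⊆ A}. Opens contained in A: ∅, {x82}.
Taking the union of these: int(A) = {x82}.
cl(A) = ⋂ {C closed : A ⊆ C}. Closed sets containing A: {x81, x82, x83}, {x80, x81, x82, x83}.
Intersecting these: cl(A) = {x81, x82, x83}.
∂A = cl(A) ∖ int(A) = {x81, x82, x83} ∖ {x82} = {x81, x83}.


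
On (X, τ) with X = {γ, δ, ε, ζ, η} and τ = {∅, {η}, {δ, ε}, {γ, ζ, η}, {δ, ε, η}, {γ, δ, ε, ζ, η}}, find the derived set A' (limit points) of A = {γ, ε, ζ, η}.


A' = {γ, δ, ζ}

For each x ∈ X, list the open sets U ∈ τ with x ∈ U, then check whether U ∩ (A ∖ {x}) ≠ ∅ for every such U.
  x = γ: opens ∋ x are {γ, ζ, η}, {γ, δ, ε, ζ, η}; each meets A ∖ {γ}, so x IS a limit point.
  x = δ: opens ∋ x are {δ, ε}, {δ, ε, η}, {γ, δ, ε, ζ, η}; each meets A ∖ {δ}, so x IS a limit point.
  x = ε: open {δ, ε} ∋ x has {δ, ε} ∩ (A ∖ {ε}) = ∅, so x is NOT a limit point.
  x = ζ: opens ∋ x are {γ, ζ, η}, {γ, δ, ε, ζ, η}; each meets A ∖ {ζ}, so x IS a limit point.
  x = η: open {η} ∋ x has {η} ∩ (A ∖ {η}) = ∅, so x is NOT a limit point.
Collecting: A' = {γ, δ, ζ}.


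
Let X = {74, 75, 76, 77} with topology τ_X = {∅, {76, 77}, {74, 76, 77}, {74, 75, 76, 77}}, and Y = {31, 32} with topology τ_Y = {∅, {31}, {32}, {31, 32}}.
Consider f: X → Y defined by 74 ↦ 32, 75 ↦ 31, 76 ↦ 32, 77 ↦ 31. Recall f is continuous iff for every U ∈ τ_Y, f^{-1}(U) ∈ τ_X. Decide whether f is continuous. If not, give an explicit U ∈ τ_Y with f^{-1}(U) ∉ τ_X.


f is NOT continuous.

Compute f^{-1}(U) for each U ∈ τ_Y:
  U = ∅: f^{-1}(U) = ∅ ∈ τ_X ✓.
  U = {31}: f^{-1}(U) = {75, 77} ∉ τ_X ✗.
  U = {32}: f^{-1}(U) = {74, 76} ∉ τ_X ✗.
  U = {31, 32}: f^{-1}(U) = {74, 75, 76, 77} ∈ τ_X ✓.
Found U = {31} with f^{-1}(U) = {75, 77} not in τ_X. Therefore f is NOT continuous.


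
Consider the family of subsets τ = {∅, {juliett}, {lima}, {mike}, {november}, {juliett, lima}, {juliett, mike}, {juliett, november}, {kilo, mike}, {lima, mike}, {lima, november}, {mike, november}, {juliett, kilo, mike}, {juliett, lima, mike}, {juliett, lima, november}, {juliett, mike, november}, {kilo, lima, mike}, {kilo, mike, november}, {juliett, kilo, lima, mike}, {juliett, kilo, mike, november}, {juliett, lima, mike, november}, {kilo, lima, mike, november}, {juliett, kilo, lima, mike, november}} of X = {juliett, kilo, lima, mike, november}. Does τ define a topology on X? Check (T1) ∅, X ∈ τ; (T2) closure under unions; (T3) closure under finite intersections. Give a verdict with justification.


τ is NOT a topology on X.

Axiom (T1): ∅ ∈ τ? Yes; X ∈ τ? Yes.
Axiom (T2/T3): check pairwise unions and intersections of members of τ.
Counterexample for (T2): {lima} ∪ {mike, november} = {lima, mike, november} ∉ τ. Therefore τ is NOT a topology.


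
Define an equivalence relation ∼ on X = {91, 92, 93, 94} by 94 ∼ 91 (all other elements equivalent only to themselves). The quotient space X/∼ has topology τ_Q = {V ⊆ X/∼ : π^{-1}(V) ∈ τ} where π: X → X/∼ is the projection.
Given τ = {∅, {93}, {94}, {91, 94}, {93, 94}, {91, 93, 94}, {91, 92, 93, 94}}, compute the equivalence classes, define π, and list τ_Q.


X/∼ = {[91=94], [92], [93]}; |τ_Q| = 5.

Equivalence classes: [91=94], [92], [93].
Quotient map π: X → X/∼ sends 91 ↦ [91=94], 92 ↦ [92], 93 ↦ [93], 94 ↦ [91=94].
For each subset V ⊆ X/∼, compute π^{-1}(V) ⊆ X and check whether π^{-1}(V) ∈ τ. V is open in τ_Q iff π^{-1}(V) ∈ τ.
  V = {}: π^{-1}(V) = ∅ ∈ τ ✓.
  V = {[91=94]}: π^{-1}(V) = {91, 94} ∈ τ ✓.
  V = {[92]}: π^{-1}(V) = {92} ∉ τ ✗.
  V = {[91=94], [92]}: π^{-1}(V) = {91, 92, 94} ∉ τ ✗.
  V = {[93]}: π^{-1}(V) = {93} ∈ τ ✓.
  V = {[91=94], [93]}: π^{-1}(V) = {91, 93, 94} ∈ τ ✓.
  V = {[92], [93]}: π^{-1}(V) = {92, 93} ∉ τ ✗.
  V = {[91=94], [92], [93]}: π^{-1}(V) = {91, 92, 93, 94} ∈ τ ✓.
Open sets in the quotient: τ_Q = {{}, {[91=94]}, {[93]}, {[91=94], [93]}, {[91=94], [92], [93]}} (5 elements).


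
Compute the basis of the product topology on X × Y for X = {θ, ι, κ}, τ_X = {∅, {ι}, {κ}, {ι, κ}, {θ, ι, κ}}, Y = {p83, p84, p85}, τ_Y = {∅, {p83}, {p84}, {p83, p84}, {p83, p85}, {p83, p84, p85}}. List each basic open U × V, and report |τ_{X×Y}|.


Basis B = {∅ × ∅, {ι} × {p83}, {ι} × {p84}, {κ} × {p83}, {κ} × {p84}, {ι} × {p83, p84}, {ι} × {p83, p85}, {ι, κ} × {p83}, {ι, κ} × {p84}, {κ} × {p83, p84}, {κ} × {p83, p85}, {θ, ι, κ} × {p83}, {θ, ι, κ} × {p84}, {ι} × {p83, p84, p85}, {κ} × {p83, p84, p85}, {ι, κ} × {p83, p84}, {ι, κ} × {p83, p85}, {θ, ι, κ} × {p83, p84}, {θ, ι, κ} × {p83, p85}, {ι, κ} × {p83, p84, p85}, {θ, ι, κ} × {p83, p84, p85}}; |τ_{X×Y}| = 70.

Enumerate products U × V with U ∈ τ_X, V ∈ τ_Y (deduplicated):
  ∅ × ∅ = {} (∅)
  {ι} × {p83} = {(ι,p83)}
  {ι} × {p84} = {(ι,p84)}
  {κ} × {p83} = {(κ,p83)}
  {κ} × {p84} = {(κ,p84)}
  {ι} × {p83, p84} = {(ι,p83), (ι,p84)}
  {ι} × {p83, p85} = {(ι,p83), (ι,p85)}
  {ι, κ} × {p83} = {(ι,p83), (κ,p83)}
  {ι, κ} × {p84} = {(ι,p84), (κ,p84)}
  {κ} × {p83, p84} = {(κ,p83), (κ,p84)}
  {κ} × {p83, p85} = {(κ,p83), (κ,p85)}
  {θ, ι, κ} × {p83} = {(θ,p83), (ι,p83), (κ,p83)}
  {θ, ι, κ} × {p84} = {(θ,p84), (ι,p84), (κ,p84)}
  {ι} × {p83, p84, p85} = {(ι,p83), (ι,p84), (ι,p85)}
  {κ} × {p83, p84, p85} = {(κ,p83), (κ,p84), (κ,p85)}
  {ι, κ} × {p83, p84} = {(ι,p83), (ι,p84), (κ,p83), (κ,p84)}
  {ι, κ} × {p83, p85} = {(ι,p83), (ι,p85), (κ,p83), (κ,p85)}
  {θ, ι, κ} × {p83, p84} = {(θ,p83), (θ,p84), (ι,p83), (ι,p84), (κ,p83), (κ,p84)}
  {θ, ι, κ} × {p83, p85} = {(θ,p83), (θ,p85), (ι,p83), (ι,p85), (κ,p83), (κ,p85)}
  {ι, κ} × {p83, p84, p85} = {(ι,p83), (ι,p84), (ι,p85), (κ,p83), (κ,p84), (κ,p85)}
  {θ, ι, κ} × {p83, p84, p85} = {(θ,p83), (θ,p84), (θ,p85), (ι,p83), (ι,p84), (ι,p85), (κ,p83), (κ,p84), (κ,p85)}
These 21 distinct sets form the basis B.
Close under arbitrary unions to get τ_{X×Y}; counting gives |τ_{X×Y}| = 70.


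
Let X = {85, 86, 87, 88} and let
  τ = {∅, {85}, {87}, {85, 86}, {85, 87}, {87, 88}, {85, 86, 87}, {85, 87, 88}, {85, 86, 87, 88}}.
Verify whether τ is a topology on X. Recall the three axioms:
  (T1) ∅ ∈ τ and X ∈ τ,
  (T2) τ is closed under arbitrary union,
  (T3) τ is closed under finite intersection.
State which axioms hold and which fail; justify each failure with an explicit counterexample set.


τ IS a topology on X.

Axiom (T1): ∅ ∈ τ? Yes; X ∈ τ? Yes.
Axiom (T2/T3): check pairwise unions and intersections of members of τ.
All pairwise intersections and unions checked — each lies in τ. Therefore τ satisfies (T1), (T2), (T3): it IS a topology on X.


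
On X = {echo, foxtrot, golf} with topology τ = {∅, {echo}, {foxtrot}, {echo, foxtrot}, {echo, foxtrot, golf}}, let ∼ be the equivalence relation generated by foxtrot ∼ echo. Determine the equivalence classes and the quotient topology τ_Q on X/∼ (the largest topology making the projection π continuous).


X/∼ = {[echo=foxtrot], [golf]}; |τ_Q| = 3.

Equivalence classes: [echo=foxtrot], [golf].
Quotient map π: X → X/∼ sends echo ↦ [echo=foxtrot], foxtrot ↦ [echo=foxtrot], golf ↦ [golf].
For each subset V ⊆ X/∼, compute π^{-1}(V) ⊆ X and check whether π^{-1}(V) ∈ τ. V is open in τ_Q iff π^{-1}(V) ∈ τ.
  V = {}: π^{-1}(V) = ∅ ∈ τ ✓.
  V = {[echo=foxtrot]}: π^{-1}(V) = {echo, foxtrot} ∈ τ ✓.
  V = {[golf]}: π^{-1}(V) = {golf} ∉ τ ✗.
  V = {[echo=foxtrot], [golf]}: π^{-1}(V) = {echo, foxtrot, golf} ∈ τ ✓.
Open sets in the quotient: τ_Q = {{}, {[echo=foxtrot]}, {[echo=foxtrot], [golf]}} (3 elements).


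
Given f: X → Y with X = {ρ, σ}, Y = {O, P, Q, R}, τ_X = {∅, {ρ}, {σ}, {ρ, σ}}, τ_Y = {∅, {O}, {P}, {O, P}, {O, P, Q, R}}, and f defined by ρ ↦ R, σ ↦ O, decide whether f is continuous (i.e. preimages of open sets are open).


f IS continuous.

Compute f^{-1}(U) for each U ∈ τ_Y:
  U = ∅: f^{-1}(U) = ∅ ∈ τ_X ✓.
  U = {O}: f^{-1}(U) = {σ} ∈ τ_X ✓.
  U = {P}: f^{-1}(U) = ∅ ∈ τ_X ✓.
  U = {O, P}: f^{-1}(U) = {σ} ∈ τ_X ✓.
  U = {O, P, Q, R}: f^{-1}(U) = {ρ, σ} ∈ τ_X ✓.
Every preimage lies in τ_X, so f IS continuous.


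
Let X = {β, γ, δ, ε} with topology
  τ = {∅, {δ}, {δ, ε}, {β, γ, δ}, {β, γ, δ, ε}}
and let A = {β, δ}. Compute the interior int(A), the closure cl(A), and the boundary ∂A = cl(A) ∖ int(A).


int(A) = {δ}, cl(A) = {β, γ, δ, ε}, ∂A = {β, γ, ε}.

Closed sets in (X, τ) are complements of opens:
  closed(X, τ) = {∅, {ε}, {β, γ}, {β, γ, ε}, {β, γ, δ, ε}}.
int(A) = ⋃ {U ∈ τ : U ⊆ A}. Opens contained in A: ∅, {δ}.
Taking the union of these: int(A) = {δ}.
cl(A) = ⋂ {C closed : A ⊆ C}. Closed sets containing A: {β, γ, δ, ε}.
Intersecting these: cl(A) = {β, γ, δ, ε}.
∂A = cl(A) ∖ int(A) = {β, γ, δ, ε} ∖ {δ} = {β, γ, ε}.


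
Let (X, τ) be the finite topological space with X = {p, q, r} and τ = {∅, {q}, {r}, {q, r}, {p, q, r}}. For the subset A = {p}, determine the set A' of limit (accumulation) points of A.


A' = ∅

For each x ∈ X, list the open sets U ∈ τ with x ∈ U, then check whether U ∩ (A ∖ {x}) ≠ ∅ for every such U.
  x = p: open {p, q, r} ∋ x has {p, q, r} ∩ (A ∖ {p}) = ∅, so x is NOT a limit point.
  x = q: open {q} ∋ x has {q} ∩ (A ∖ {q}) = ∅, so x is NOT a limit point.
  x = r: open {r} ∋ x has {r} ∩ (A ∖ {r}) = ∅, so x is NOT a limit point.
Collecting: A' = ∅.


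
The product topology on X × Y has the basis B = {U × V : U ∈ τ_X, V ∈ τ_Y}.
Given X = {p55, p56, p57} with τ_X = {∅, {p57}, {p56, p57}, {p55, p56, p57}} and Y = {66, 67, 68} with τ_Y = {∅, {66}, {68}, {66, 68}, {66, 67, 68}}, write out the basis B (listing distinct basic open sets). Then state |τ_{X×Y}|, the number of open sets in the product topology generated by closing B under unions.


Basis B = {∅ × ∅, {p57} × {66}, {p57} × {68}, {p56, p57} × {66}, {p56, p57} × {68}, {p57} × {66, 68}, {p55, p56, p57} × {66}, {p55, p56, p57} × {68}, {p57} × {66, 67, 68}, {p56, p57} × {66, 68}, {p55, p56, p57} × {66, 68}, {p56, p57} × {66, 67, 68}, {p55, p56, p57} × {66, 67, 68}}; |τ_{X×Y}| = 30.

Enumerate products U × V with U ∈ τ_X, V ∈ τ_Y (deduplicated):
  ∅ × ∅ = {} (∅)
  {p57} × {66} = {(p57,66)}
  {p57} × {68} = {(p57,68)}
  {p56, p57} × {66} = {(p56,66), (p57,66)}
  {p56, p57} × {68} = {(p56,68), (p57,68)}
  {p57} × {66, 68} = {(p57,66), (p57,68)}
  {p55, p56, p57} × {66} = {(p55,66), (p56,66), (p57,66)}
  {p55, p56, p57} × {68} = {(p55,68), (p56,68), (p57,68)}
  {p57} × {66, 67, 68} = {(p57,66), (p57,67), (p57,68)}
  {p56, p57} × {66, 68} = {(p56,66), (p56,68), (p57,66), (p57,68)}
  {p55, p56, p57} × {66, 68} = {(p55,66), (p55,68), (p56,66), (p56,68), (p57,66), (p57,68)}
  {p56, p57} × {66, 67, 68} = {(p56,66), (p56,67), (p56,68), (p57,66), (p57,67), (p57,68)}
  {p55, p56, p57} × {66, 67, 68} = {(p55,66), (p55,67), (p55,68), (p56,66), (p56,67), (p56,68), (p57,66), (p57,67), (p57,68)}
These 13 distinct sets form the basis B.
Close under arbitrary unions to get τ_{X×Y}; counting gives |τ_{X×Y}| = 30.


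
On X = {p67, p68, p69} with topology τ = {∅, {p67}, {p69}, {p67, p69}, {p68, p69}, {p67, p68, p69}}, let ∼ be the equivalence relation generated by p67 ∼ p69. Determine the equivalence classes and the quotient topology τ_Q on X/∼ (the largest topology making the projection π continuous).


X/∼ = {[p67=p69], [p68]}; |τ_Q| = 3.

Equivalence classes: [p67=p69], [p68].
Quotient map π: X → X/∼ sends p67 ↦ [p67=p69], p68 ↦ [p68], p69 ↦ [p67=p69].
For each subset V ⊆ X/∼, compute π^{-1}(V) ⊆ X and check whether π^{-1}(V) ∈ τ. V is open in τ_Q iff π^{-1}(V) ∈ τ.
  V = {}: π^{-1}(V) = ∅ ∈ τ ✓.
  V = {[p67=p69]}: π^{-1}(V) = {p67, p69} ∈ τ ✓.
  V = {[p68]}: π^{-1}(V) = {p68} ∉ τ ✗.
  V = {[p67=p69], [p68]}: π^{-1}(V) = {p67, p68, p69} ∈ τ ✓.
Open sets in the quotient: τ_Q = {{}, {[p67=p69]}, {[p67=p69], [p68]}} (3 elements).


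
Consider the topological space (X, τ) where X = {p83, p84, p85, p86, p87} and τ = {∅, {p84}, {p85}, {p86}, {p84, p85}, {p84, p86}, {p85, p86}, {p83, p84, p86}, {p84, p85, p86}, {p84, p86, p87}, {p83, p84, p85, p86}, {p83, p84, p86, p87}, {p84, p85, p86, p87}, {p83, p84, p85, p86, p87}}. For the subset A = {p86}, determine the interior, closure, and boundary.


int(A) = {p86}, cl(A) = {p83, p86, p87}, ∂A = {p83, p87}.

Closed sets in (X, τ) are complements of opens:
  closed(X, τ) = {∅, {p83}, {p85}, {p87}, {p83, p85}, {p83, p87}, {p85, p87}, {p83, p84, p87}, {p83, p85, p87}, {p83, p86, p87}, {p83, p84, p85, p87}, {p83, p84, p86, p87}, {p83, p85, p86, p87}, {p83, p84, p85, p86, p87}}.
int(A) = ⋃ {U ∈ τ : U ⊆ A}. Opens contained in A: ∅, {p86}.
Taking the union of these: int(A) = {p86}.
cl(A) = ⋂ {C closed : A ⊆ C}. Closed sets containing A: {p83, p86, p87}, {p83, p84, p86, p87}, {p83, p85, p86, p87}, {p83, p84, p85, p86, p87}.
Intersecting these: cl(A) = {p83, p86, p87}.
∂A = cl(A) ∖ int(A) = {p83, p86, p87} ∖ {p86} = {p83, p87}.


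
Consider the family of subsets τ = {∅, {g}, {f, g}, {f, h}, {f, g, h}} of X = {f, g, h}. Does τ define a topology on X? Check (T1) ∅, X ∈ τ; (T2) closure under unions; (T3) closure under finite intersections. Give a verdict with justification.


τ is NOT a topology on X.

Axiom (T1): ∅ ∈ τ? Yes; X ∈ τ? Yes.
Axiom (T2/T3): check pairwise unions and intersections of members of τ.
Counterexample for (T3): {f, g} ∩ {f, h} = {f} ∉ τ. Therefore τ is NOT a topology.


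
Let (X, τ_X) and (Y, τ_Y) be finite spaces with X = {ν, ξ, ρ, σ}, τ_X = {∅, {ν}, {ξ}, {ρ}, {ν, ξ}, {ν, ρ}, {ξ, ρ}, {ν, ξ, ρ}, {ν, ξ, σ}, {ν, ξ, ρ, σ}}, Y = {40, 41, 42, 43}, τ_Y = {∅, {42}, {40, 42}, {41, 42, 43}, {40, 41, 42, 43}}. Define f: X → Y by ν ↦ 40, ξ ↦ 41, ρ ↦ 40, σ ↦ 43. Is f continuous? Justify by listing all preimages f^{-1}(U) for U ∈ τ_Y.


f is NOT continuous.

Compute f^{-1}(U) for each U ∈ τ_Y:
  U = ∅: f^{-1}(U) = ∅ ∈ τ_X ✓.
  U = {42}: f^{-1}(U) = ∅ ∈ τ_X ✓.
  U = {40, 42}: f^{-1}(U) = {ν, ρ} ∈ τ_X ✓.
  U = {41, 42, 43}: f^{-1}(U) = {ξ, σ} ∉ τ_X ✗.
  U = {40, 41, 42, 43}: f^{-1}(U) = {ν, ξ, ρ, σ} ∈ τ_X ✓.
Found U = {41, 42, 43} with f^{-1}(U) = {ξ, σ} not in τ_X. Therefore f is NOT continuous.


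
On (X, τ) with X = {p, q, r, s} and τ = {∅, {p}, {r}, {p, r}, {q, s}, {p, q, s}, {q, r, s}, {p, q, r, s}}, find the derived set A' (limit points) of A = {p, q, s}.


A' = {q, s}

For each x ∈ X, list the open sets U ∈ τ with x ∈ U, then check whether U ∩ (A ∖ {x}) ≠ ∅ for every such U.
  x = p: open {p} ∋ x has {p} ∩ (A ∖ {p}) = ∅, so x is NOT a limit point.
  x = q: opens ∋ x are {q, s}, {p, q, s}, {q, r, s}, {p, q, r, s}; each meets A ∖ {q}, so x IS a limit point.
  x = r: open {r} ∋ x has {r} ∩ (A ∖ {r}) = ∅, so x is NOT a limit point.
  x = s: opens ∋ x are {q, s}, {p, q, s}, {q, r, s}, {p, q, r, s}; each meets A ∖ {s}, so x IS a limit point.
Collecting: A' = {q, s}.


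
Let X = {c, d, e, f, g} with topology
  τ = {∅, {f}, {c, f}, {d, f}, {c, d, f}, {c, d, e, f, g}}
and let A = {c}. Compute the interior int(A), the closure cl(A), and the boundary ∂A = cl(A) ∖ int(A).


int(A) = ∅, cl(A) = {c, e, g}, ∂A = {c, e, g}.

Closed sets in (X, τ) are complements of opens:
  closed(X, τ) = {∅, {e, g}, {c, e, g}, {d, e, g}, {c, d, e, g}, {c, d, e, f, g}}.
int(A) = ⋃ {U ∈ τ : U ⊆ A}. Opens contained in A: ∅.
Taking the union of these: int(A) = ∅.
cl(A) = ⋂ {C closed : A ⊆ C}. Closed sets containing A: {c, e, g}, {c, d, e, g}, {c, d, e, f, g}.
Intersecting these: cl(A) = {c, e, g}.
∂A = cl(A) ∖ int(A) = {c, e, g} ∖ ∅ = {c, e, g}.


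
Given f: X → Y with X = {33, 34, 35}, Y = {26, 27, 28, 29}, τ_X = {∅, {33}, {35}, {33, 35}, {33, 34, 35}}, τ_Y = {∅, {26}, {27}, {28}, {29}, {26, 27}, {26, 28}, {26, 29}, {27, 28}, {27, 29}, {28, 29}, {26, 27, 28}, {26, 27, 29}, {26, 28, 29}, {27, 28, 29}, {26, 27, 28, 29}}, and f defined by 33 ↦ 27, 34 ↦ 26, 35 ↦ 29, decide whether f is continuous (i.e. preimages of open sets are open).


f is NOT continuous.

Compute f^{-1}(U) for each U ∈ τ_Y:
  U = ∅: f^{-1}(U) = ∅ ∈ τ_X ✓.
  U = {26}: f^{-1}(U) = {34} ∉ τ_X ✗.
  U = {27}: f^{-1}(U) = {33} ∈ τ_X ✓.
  U = {28}: f^{-1}(U) = ∅ ∈ τ_X ✓.
  U = {29}: f^{-1}(U) = {35} ∈ τ_X ✓.
  U = {26, 27}: f^{-1}(U) = {33, 34} ∉ τ_X ✗.
  U = {26, 28}: f^{-1}(U) = {34} ∉ τ_X ✗.
  U = {26, 29}: f^{-1}(U) = {34, 35} ∉ τ_X ✗.
  U = {27, 28}: f^{-1}(U) = {33} ∈ τ_X ✓.
  U = {27, 29}: f^{-1}(U) = {33, 35} ∈ τ_X ✓.
  U = {28, 29}: f^{-1}(U) = {35} ∈ τ_X ✓.
  U = {26, 27, 28}: f^{-1}(U) = {33, 34} ∉ τ_X ✗.
  U = {26, 27, 29}: f^{-1}(U) = {33, 34, 35} ∈ τ_X ✓.
  U = {26, 28, 29}: f^{-1}(U) = {34, 35} ∉ τ_X ✗.
  U = {27, 28, 29}: f^{-1}(U) = {33, 35} ∈ τ_X ✓.
  U = {26, 27, 28, 29}: f^{-1}(U) = {33, 34, 35} ∈ τ_X ✓.
Found U = {26} with f^{-1}(U) = {34} not in τ_X. Therefore f is NOT continuous.


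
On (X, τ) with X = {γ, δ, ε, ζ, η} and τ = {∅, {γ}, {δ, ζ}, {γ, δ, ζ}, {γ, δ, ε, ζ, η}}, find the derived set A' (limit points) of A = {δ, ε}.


A' = {ε, ζ, η}

For each x ∈ X, list the open sets U ∈ τ with x ∈ U, then check whether U ∩ (A ∖ {x}) ≠ ∅ for every such U.
  x = γ: open {γ} ∋ x has {γ} ∩ (A ∖ {γ}) = ∅, so x is NOT a limit point.
  x = δ: open {δ, ζ} ∋ x has {δ, ζ} ∩ (A ∖ {δ}) = ∅, so x is NOT a limit point.
  x = ε: opens ∋ x are {γ, δ, ε, ζ, η}; each meets A ∖ {ε}, so x IS a limit point.
  x = ζ: opens ∋ x are {δ, ζ}, {γ, δ, ζ}, {γ, δ, ε, ζ, η}; each meets A ∖ {ζ}, so x IS a limit point.
  x = η: opens ∋ x are {γ, δ, ε, ζ, η}; each meets A ∖ {η}, so x IS a limit point.
Collecting: A' = {ε, ζ, η}.


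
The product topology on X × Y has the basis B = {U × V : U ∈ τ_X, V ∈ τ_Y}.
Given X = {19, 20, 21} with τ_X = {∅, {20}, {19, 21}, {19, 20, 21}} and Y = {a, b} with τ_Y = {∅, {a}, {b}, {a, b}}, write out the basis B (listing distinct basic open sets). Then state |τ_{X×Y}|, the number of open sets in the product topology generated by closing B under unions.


Basis B = {∅ × ∅, {20} × {a}, {20} × {b}, {19, 21} × {a}, {19, 21} × {b}, {20} × {a, b}, {19, 20, 21} × {a}, {19, 20, 21} × {b}, {19, 21} × {a, b}, {19, 20, 21} × {a, b}}; |τ_{X×Y}| = 16.

Enumerate products U × V with U ∈ τ_X, V ∈ τ_Y (deduplicated):
  ∅ × ∅ = {} (∅)
  {20} × {a} = {(20,a)}
  {20} × {b} = {(20,b)}
  {19, 21} × {a} = {(19,a), (21,a)}
  {19, 21} × {b} = {(19,b), (21,b)}
  {20} × {a, b} = {(20,a), (20,b)}
  {19, 20, 21} × {a} = {(19,a), (20,a), (21,a)}
  {19, 20, 21} × {b} = {(19,b), (20,b), (21,b)}
  {19, 21} × {a, b} = {(19,a), (19,b), (21,a), (21,b)}
  {19, 20, 21} × {a, b} = {(19,a), (19,b), (20,a), (20,b), (21,a), (21,b)}
These 10 distinct sets form the basis B.
Close under arbitrary unions to get τ_{X×Y}; counting gives |τ_{X×Y}| = 16.


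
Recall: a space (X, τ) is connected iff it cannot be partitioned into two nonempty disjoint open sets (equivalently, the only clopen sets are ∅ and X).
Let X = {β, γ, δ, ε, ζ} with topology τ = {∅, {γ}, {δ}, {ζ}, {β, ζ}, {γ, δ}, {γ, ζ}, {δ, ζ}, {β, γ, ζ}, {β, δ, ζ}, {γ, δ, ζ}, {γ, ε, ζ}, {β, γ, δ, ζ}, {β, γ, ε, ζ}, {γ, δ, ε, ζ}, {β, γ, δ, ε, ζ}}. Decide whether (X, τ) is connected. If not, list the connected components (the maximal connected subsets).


(X, τ) is disconnected; components = [{δ}, {β, γ, ε, ζ}].

Find clopen sets (U ∈ τ with X ∖ U ∈ τ):
  U = ∅, X ∖ U = {β, γ, δ, ε, ζ} — both open, so U is clopen.
  U = {δ}, X ∖ U = {β, γ, ε, ζ} — both open, so U is clopen.
  U = {β, γ, ε, ζ}, X ∖ U = {δ} — both open, so U is clopen.
  U = {β, γ, δ, ε, ζ}, X ∖ U = ∅ — both open, so U is clopen.
Nontrivial clopen(s) exist: e.g. {β, γ, ε, ζ}. So (X, τ) is disconnected.
Compute connected components by grouping points that agree on all clopens:
  component: {δ}
  component: {β, γ, ε, ζ}


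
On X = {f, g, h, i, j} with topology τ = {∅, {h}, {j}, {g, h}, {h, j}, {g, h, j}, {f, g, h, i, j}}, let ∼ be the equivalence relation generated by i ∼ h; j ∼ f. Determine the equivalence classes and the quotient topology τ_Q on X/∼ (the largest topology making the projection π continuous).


X/∼ = {[f=j], [g], [h=i]}; |τ_Q| = 2.

Equivalence classes: [f=j], [g], [h=i].
Quotient map π: X → X/∼ sends f ↦ [f=j], g ↦ [g], h ↦ [h=i], i ↦ [h=i], j ↦ [f=j].
For each subset V ⊆ X/∼, compute π^{-1}(V) ⊆ X and check whether π^{-1}(V) ∈ τ. V is open in τ_Q iff π^{-1}(V) ∈ τ.
  V = {}: π^{-1}(V) = ∅ ∈ τ ✓.
  V = {[f=j]}: π^{-1}(V) = {f, j} ∉ τ ✗.
  V = {[g]}: π^{-1}(V) = {g} ∉ τ ✗.
  V = {[f=j], [g]}: π^{-1}(V) = {f, g, j} ∉ τ ✗.
  V = {[h=i]}: π^{-1}(V) = {h, i} ∉ τ ✗.
  V = {[f=j], [h=i]}: π^{-1}(V) = {f, h, i, j} ∉ τ ✗.
  V = {[g], [h=i]}: π^{-1}(V) = {g, h, i} ∉ τ ✗.
  V = {[f=j], [g], [h=i]}: π^{-1}(V) = {f, g, h, i, j} ∈ τ ✓.
Open sets in the quotient: τ_Q = {{}, {[f=j], [g], [h=i]}} (2 elements).


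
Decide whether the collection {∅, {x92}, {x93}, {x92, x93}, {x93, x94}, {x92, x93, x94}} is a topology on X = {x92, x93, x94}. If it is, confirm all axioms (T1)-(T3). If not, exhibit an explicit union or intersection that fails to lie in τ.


τ IS a topology on X.

Axiom (T1): ∅ ∈ τ? Yes; X ∈ τ? Yes.
Axiom (T2/T3): check pairwise unions and intersections of members of τ.
All pairwise intersections and unions checked — each lies in τ. Therefore τ satisfies (T1), (T2), (T3): it IS a topology on X.


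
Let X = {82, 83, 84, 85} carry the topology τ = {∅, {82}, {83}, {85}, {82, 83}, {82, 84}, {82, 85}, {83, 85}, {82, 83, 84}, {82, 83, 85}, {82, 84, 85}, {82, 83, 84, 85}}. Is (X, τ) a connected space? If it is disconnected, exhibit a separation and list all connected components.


(X, τ) is disconnected; components = [{83}, {85}, {82, 84}].

Find clopen sets (U ∈ τ with X ∖ U ∈ τ):
  U = ∅, X ∖ U = {82, 83, 84, 85} — both open, so U is clopen.
  U = {83}, X ∖ U = {82, 84, 85} — both open, so U is clopen.
  U = {85}, X ∖ U = {82, 83, 84} — both open, so U is clopen.
  U = {82, 84}, X ∖ U = {83, 85} — both open, so U is clopen.
  U = {83, 85}, X ∖ U = {82, 84} — both open, so U is clopen.
  U = {82, 83, 84}, X ∖ U = {85} — both open, so U is clopen.
  U = {82, 84, 85}, X ∖ U = {83} — both open, so U is clopen.
  U = {82, 83, 84, 85}, X ∖ U = ∅ — both open, so U is clopen.
Nontrivial clopen(s) exist: e.g. {83}. So (X, τ) is disconnected.
Compute connected components by grouping points that agree on all clopens:
  component: {83}
  component: {85}
  component: {82, 84}


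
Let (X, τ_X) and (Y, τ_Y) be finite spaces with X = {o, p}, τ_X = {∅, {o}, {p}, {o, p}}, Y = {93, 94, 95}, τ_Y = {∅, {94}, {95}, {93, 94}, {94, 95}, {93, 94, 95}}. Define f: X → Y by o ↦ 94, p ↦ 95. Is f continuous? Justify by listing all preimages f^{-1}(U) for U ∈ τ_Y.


f IS continuous.

Compute f^{-1}(U) for each U ∈ τ_Y:
  U = ∅: f^{-1}(U) = ∅ ∈ τ_X ✓.
  U = {94}: f^{-1}(U) = {o} ∈ τ_X ✓.
  U = {95}: f^{-1}(U) = {p} ∈ τ_X ✓.
  U = {93, 94}: f^{-1}(U) = {o} ∈ τ_X ✓.
  U = {94, 95}: f^{-1}(U) = {o, p} ∈ τ_X ✓.
  U = {93, 94, 95}: f^{-1}(U) = {o, p} ∈ τ_X ✓.
Every preimage lies in τ_X, so f IS continuous.


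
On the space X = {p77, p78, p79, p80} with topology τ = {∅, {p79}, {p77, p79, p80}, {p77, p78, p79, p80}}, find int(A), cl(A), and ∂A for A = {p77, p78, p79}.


int(A) = {p79}, cl(A) = {p77, p78, p79, p80}, ∂A = {p77, p78, p80}.

Closed sets in (X, τ) are complements of opens:
  closed(X, τ) = {∅, {p78}, {p77, p78, p80}, {p77, p78, p79, p80}}.
int(A) = ⋃ {U ∈ τ : U ⊆ A}. Opens contained in A: ∅, {p79}.
Taking the union of these: int(A) = {p79}.
cl(A) = ⋂ {C closed : A ⊆ C}. Closed sets containing A: {p77, p78, p79, p80}.
Intersecting these: cl(A) = {p77, p78, p79, p80}.
∂A = cl(A) ∖ int(A) = {p77, p78, p79, p80} ∖ {p79} = {p77, p78, p80}.


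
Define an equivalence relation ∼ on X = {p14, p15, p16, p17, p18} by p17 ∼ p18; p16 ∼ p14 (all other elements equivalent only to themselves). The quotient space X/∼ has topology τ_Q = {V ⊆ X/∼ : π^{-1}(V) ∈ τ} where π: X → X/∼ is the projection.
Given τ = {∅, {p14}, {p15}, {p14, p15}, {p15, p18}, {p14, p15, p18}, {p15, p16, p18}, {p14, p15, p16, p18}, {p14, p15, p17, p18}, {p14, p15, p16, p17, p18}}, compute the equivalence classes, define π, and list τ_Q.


X/∼ = {[p14=p16], [p15], [p17=p18]}; |τ_Q| = 3.

Equivalence classes: [p14=p16], [p15], [p17=p18].
Quotient map π: X → X/∼ sends p14 ↦ [p14=p16], p15 ↦ [p15], p16 ↦ [p14=p16], p17 ↦ [p17=p18], p18 ↦ [p17=p18].
For each subset V ⊆ X/∼, compute π^{-1}(V) ⊆ X and check whether π^{-1}(V) ∈ τ. V is open in τ_Q iff π^{-1}(V) ∈ τ.
  V = {}: π^{-1}(V) = ∅ ∈ τ ✓.
  V = {[p14=p16]}: π^{-1}(V) = {p14, p16} ∉ τ ✗.
  V = {[p15]}: π^{-1}(V) = {p15} ∈ τ ✓.
  V = {[p14=p16], [p15]}: π^{-1}(V) = {p14, p15, p16} ∉ τ ✗.
  V = {[p17=p18]}: π^{-1}(V) = {p17, p18} ∉ τ ✗.
  V = {[p14=p16], [p17=p18]}: π^{-1}(V) = {p14, p16, p17, p18} ∉ τ ✗.
  V = {[p15], [p17=p18]}: π^{-1}(V) = {p15, p17, p18} ∉ τ ✗.
  V = {[p14=p16], [p15], [p17=p18]}: π^{-1}(V) = {p14, p15, p16, p17, p18} ∈ τ ✓.
Open sets in the quotient: τ_Q = {{}, {[p15]}, {[p14=p16], [p15], [p17=p18]}} (3 elements).


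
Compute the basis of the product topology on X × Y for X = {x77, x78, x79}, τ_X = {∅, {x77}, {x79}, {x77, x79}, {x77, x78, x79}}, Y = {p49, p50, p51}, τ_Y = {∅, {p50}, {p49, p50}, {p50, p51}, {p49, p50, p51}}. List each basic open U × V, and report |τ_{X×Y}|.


Basis B = {∅ × ∅, {x77} × {p50}, {x79} × {p50}, {x77} × {p49, p50}, {x77} × {p50, p51}, {x77, x79} × {p50}, {x79} × {p49, p50}, {x79} × {p50, p51}, {x77} × {p49, p50, p51}, {x77, x78, x79} × {p50}, {x79} × {p49, p50, p51}, {x77, x79} × {p49, p50}, {x77, x79} × {p50, p51}, {x77, x79} × {p49, p50, p51}, {x77, x78, x79} × {p49, p50}, {x77, x78, x79} × {p50, p51}, {x77, x78, x79} × {p49, p50, p51}}; |τ_{X×Y}| = 50.

Enumerate products U × V with U ∈ τ_X, V ∈ τ_Y (deduplicated):
  ∅ × ∅ = {} (∅)
  {x77} × {p50} = {(x77,p50)}
  {x79} × {p50} = {(x79,p50)}
  {x77} × {p49, p50} = {(x77,p49), (x77,p50)}
  {x77} × {p50, p51} = {(x77,p50), (x77,p51)}
  {x77, x79} × {p50} = {(x77,p50), (x79,p50)}
  {x79} × {p49, p50} = {(x79,p49), (x79,p50)}
  {x79} × {p50, p51} = {(x79,p50), (x79,p51)}
  {x77} × {p49, p50, p51} = {(x77,p49), (x77,p50), (x77,p51)}
  {x77, x78, x79} × {p50} = {(x77,p50), (x78,p50), (x79,p50)}
  {x79} × {p49, p50, p51} = {(x79,p49), (x79,p50), (x79,p51)}
  {x77, x79} × {p49, p50} = {(x77,p49), (x77,p50), (x79,p49), (x79,p50)}
  {x77, x79} × {p50, p51} = {(x77,p50), (x77,p51), (x79,p50), (x79,p51)}
  {x77, x79} × {p49, p50, p51} = {(x77,p49), (x77,p50), (x77,p51), (x79,p49), (x79,p50), (x79,p51)}
  {x77, x78, x79} × {p49, p50} = {(x77,p49), (x77,p50), (x78,p49), (x78,p50), (x79,p49), (x79,p50)}
  {x77, x78, x79} × {p50, p51} = {(x77,p50), (x77,p51), (x78,p50), (x78,p51), (x79,p50), (x79,p51)}
  {x77, x78, x79} × {p49, p50, p51} = {(x77,p49), (x77,p50), (x77,p51), (x78,p49), (x78,p50), (x78,p51), (x79,p49), (x79,p50), (x79,p51)}
These 17 distinct sets form the basis B.
Close under arbitrary unions to get τ_{X×Y}; counting gives |τ_{X×Y}| = 50.


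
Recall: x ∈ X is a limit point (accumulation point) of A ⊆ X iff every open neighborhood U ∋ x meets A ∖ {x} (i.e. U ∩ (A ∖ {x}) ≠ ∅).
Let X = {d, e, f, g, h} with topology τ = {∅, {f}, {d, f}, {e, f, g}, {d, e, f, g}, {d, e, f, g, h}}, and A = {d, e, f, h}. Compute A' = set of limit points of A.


A' = {d, e, g, h}

For each x ∈ X, list the open sets U ∈ τ with x ∈ U, then check whether U ∩ (A ∖ {x}) ≠ ∅ for every such U.
  x = d: opens ∋ x are {d, f}, {d, e, f, g}, {d, e, f, g, h}; each meets A ∖ {d}, so x IS a limit point.
  x = e: opens ∋ x are {e, f, g}, {d, e, f, g}, {d, e, f, g, h}; each meets A ∖ {e}, so x IS a limit point.
  x = f: open {f} ∋ x has {f} ∩ (A ∖ {f}) = ∅, so x is NOT a limit point.
  x = g: opens ∋ x are {e, f, g}, {d, e, f, g}, {d, e, f, g, h}; each meets A ∖ {g}, so x IS a limit point.
  x = h: opens ∋ x are {d, e, f, g, h}; each meets A ∖ {h}, so x IS a limit point.
Collecting: A' = {d, e, g, h}.


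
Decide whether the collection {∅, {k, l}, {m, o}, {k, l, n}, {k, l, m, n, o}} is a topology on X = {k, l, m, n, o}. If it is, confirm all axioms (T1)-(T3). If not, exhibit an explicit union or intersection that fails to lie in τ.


τ is NOT a topology on X.

Axiom (T1): ∅ ∈ τ? Yes; X ∈ τ? Yes.
Axiom (T2/T3): check pairwise unions and intersections of members of τ.
Counterexample for (T2): {k, l} ∪ {m, o} = {k, l, m, o} ∉ τ. Therefore τ is NOT a topology.


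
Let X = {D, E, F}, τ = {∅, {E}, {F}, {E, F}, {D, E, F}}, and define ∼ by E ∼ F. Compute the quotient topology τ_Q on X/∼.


X/∼ = {[D], [E=F]}; |τ_Q| = 3.

Equivalence classes: [D], [E=F].
Quotient map π: X → X/∼ sends D ↦ [D], E ↦ [E=F], F ↦ [E=F].
For each subset V ⊆ X/∼, compute π^{-1}(V) ⊆ X and check whether π^{-1}(V) ∈ τ. V is open in τ_Q iff π^{-1}(V) ∈ τ.
  V = {}: π^{-1}(V) = ∅ ∈ τ ✓.
  V = {[D]}: π^{-1}(V) = {D} ∉ τ ✗.
  V = {[E=F]}: π^{-1}(V) = {E, F} ∈ τ ✓.
  V = {[D], [E=F]}: π^{-1}(V) = {D, E, F} ∈ τ ✓.
Open sets in the quotient: τ_Q = {{}, {[E=F]}, {[D], [E=F]}} (3 elements).


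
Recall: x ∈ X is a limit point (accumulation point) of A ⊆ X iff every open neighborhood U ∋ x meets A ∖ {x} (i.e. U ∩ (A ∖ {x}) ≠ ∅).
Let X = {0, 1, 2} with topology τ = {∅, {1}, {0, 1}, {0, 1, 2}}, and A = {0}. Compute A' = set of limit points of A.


A' = {2}

For each x ∈ X, list the open sets U ∈ τ with x ∈ U, then check whether U ∩ (A ∖ {x}) ≠ ∅ for every such U.
  x = 0: open {0, 1} ∋ x has {0, 1} ∩ (A ∖ {0}) = ∅, so x is NOT a limit point.
  x = 1: open {1} ∋ x has {1} ∩ (A ∖ {1}) = ∅, so x is NOT a limit point.
  x = 2: opens ∋ x are {0, 1, 2}; each meets A ∖ {2}, so x IS a limit point.
Collecting: A' = {2}.


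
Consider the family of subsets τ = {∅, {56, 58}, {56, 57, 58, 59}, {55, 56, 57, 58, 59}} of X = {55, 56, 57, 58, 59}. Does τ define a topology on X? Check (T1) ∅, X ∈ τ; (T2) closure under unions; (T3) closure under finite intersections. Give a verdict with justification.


τ IS a topology on X.

Axiom (T1): ∅ ∈ τ? Yes; X ∈ τ? Yes.
Axiom (T2/T3): check pairwise unions and intersections of members of τ.
All pairwise intersections and unions checked — each lies in τ. Therefore τ satisfies (T1), (T2), (T3): it IS a topology on X.


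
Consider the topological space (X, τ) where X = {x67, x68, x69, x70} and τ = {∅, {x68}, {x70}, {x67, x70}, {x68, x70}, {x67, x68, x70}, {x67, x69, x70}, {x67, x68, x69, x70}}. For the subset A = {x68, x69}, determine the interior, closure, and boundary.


int(A) = {x68}, cl(A) = {x68, x69}, ∂A = {x69}.

Closed sets in (X, τ) are complements of opens:
  closed(X, τ) = {∅, {x68}, {x69}, {x67, x69}, {x68, x69}, {x67, x68, x69}, {x67, x69, x70}, {x67, x68, x69, x70}}.
int(A) = ⋃ {U ∈ τ : U ⊆ A}. Opens contained in A: ∅, {x68}.
Taking the union of these: int(A) = {x68}.
cl(A) = ⋂ {C closed : A ⊆ C}. Closed sets containing A: {x68, x69}, {x67, x68, x69}, {x67, x68, x69, x70}.
Intersecting these: cl(A) = {x68, x69}.
∂A = cl(A) ∖ int(A) = {x68, x69} ∖ {x68} = {x69}.


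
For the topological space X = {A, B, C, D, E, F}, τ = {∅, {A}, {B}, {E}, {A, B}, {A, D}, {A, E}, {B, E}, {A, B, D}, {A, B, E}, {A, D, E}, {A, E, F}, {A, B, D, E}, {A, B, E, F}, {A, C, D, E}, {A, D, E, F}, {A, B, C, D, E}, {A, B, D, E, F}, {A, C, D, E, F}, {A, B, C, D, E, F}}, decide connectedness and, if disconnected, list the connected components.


(X, τ) is disconnected; components = [{B}, {A, C, D, E, F}].

Find clopen sets (U ∈ τ with X ∖ U ∈ τ):
  U = ∅, X ∖ U = {A, B, C, D, E, F} — both open, so U is clopen.
  U = {B}, X ∖ U = {A, C, D, E, F} — both open, so U is clopen.
  U = {A, C, D, E, F}, X ∖ U = {B} — both open, so U is clopen.
  U = {A, B, C, D, E, F}, X ∖ U = ∅ — both open, so U is clopen.
Nontrivial clopen(s) exist: e.g. {A, C, D, E, F}. So (X, τ) is disconnected.
Compute connected components by grouping points that agree on all clopens:
  component: {B}
  component: {A, C, D, E, F}


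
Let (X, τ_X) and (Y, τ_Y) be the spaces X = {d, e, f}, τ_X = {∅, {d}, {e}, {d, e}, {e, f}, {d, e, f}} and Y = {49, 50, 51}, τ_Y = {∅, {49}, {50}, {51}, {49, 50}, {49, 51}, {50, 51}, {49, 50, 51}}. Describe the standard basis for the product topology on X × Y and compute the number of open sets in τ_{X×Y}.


Basis B = {∅ × ∅, {d} × {49}, {d} × {50}, {d} × {51}, {e} × {49}, {e} × {50}, {e} × {51}, {d} × {49, 50}, {d} × {49, 51}, {d, e} × {49}, {d} × {50, 51}, {d, e} × {50}, {d, e} × {51}, {e} × {49, 50}, {e} × {49, 51}, {e, f} × {49}, {e} × {50, 51}, {e, f} × {50}, {e, f} × {51}, {d} × {49, 50, 51}, {d, e, f} × {49}, {d, e, f} × {50}, {d, e, f} × {51}, {e} × {49, 50, 51}, {d, e} × {49, 50}, {d, e} × {49, 51}, {d, e} × {50, 51}, {e, f} × {49, 50}, {e, f} × {49, 51}, {e, f} × {50, 51}, {d, e} × {49, 50, 51}, {d, e, f} × {49, 50}, {d, e, f} × {49, 51}, {d, e, f} × {50, 51}, {e, f} × {49, 50, 51}, {d, e, f} × {49, 50, 51}}; |τ_{X×Y}| = 216.

Enumerate products U × V with U ∈ τ_X, V ∈ τ_Y (deduplicated):
  ∅ × ∅ = {} (∅)
  {d} × {49} = {(d,49)}
  {d} × {50} = {(d,50)}
  {d} × {51} = {(d,51)}
  {e} × {49} = {(e,49)}
  {e} × {50} = {(e,50)}
  {e} × {51} = {(e,51)}
  {d} × {49, 50} = {(d,49), (d,50)}
  {d} × {49, 51} = {(d,49), (d,51)}
  {d, e} × {49} = {(d,49), (e,49)}
  {d} × {50, 51} = {(d,50), (d,51)}
  {d, e} × {50} = {(d,50), (e,50)}
  {d, e} × {51} = {(d,51), (e,51)}
  {e} × {49, 50} = {(e,49), (e,50)}
  {e} × {49, 51} = {(e,49), (e,51)}
  {e, f} × {49} = {(e,49), (f,49)}
  {e} × {50, 51} = {(e,50), (e,51)}
  {e, f} × {50} = {(e,50), (f,50)}
  {e, f} × {51} = {(e,51), (f,51)}
  {d} × {49, 50, 51} = {(d,49), (d,50), (d,51)}
  {d, e, f} × {49} = {(d,49), (e,49), (f,49)}
  {d, e, f} × {50} = {(d,50), (e,50), (f,50)}
  {d, e, f} × {51} = {(d,51), (e,51), (f,51)}
  {e} × {49, 50, 51} = {(e,49), (e,50), (e,51)}
  {d, e} × {49, 50} = {(d,49), (d,50), (e,49), (e,50)}
  {d, e} × {49, 51} = {(d,49), (d,51), (e,49), (e,51)}
  {d, e} × {50, 51} = {(d,50), (d,51), (e,50), (e,51)}
  {e, f} × {49, 50} = {(e,49), (e,50), (f,49), (f,50)}
  {e, f} × {49, 51} = {(e,49), (e,51), (f,49), (f,51)}
  {e, f} × {50, 51} = {(e,50), (e,51), (f,50), (f,51)}
  {d, e} × {49, 50, 51} = {(d,49), (d,50), (d,51), (e,49), (e,50), (e,51)}
  {d, e, f} × {49, 50} = {(d,49), (d,50), (e,49), (e,50), (f,49), (f,50)}
  {d, e, f} × {49, 51} = {(d,49), (d,51), (e,49), (e,51), (f,49), (f,51)}
  {d, e, f} × {50, 51} = {(d,50), (d,51), (e,50), (e,51), (f,50), (f,51)}
  {e, f} × {49, 50, 51} = {(e,49), (e,50), (e,51), (f,49), (f,50), (f,51)}
  {d, e, f} × {49, 50, 51} = {(d,49), (d,50), (d,51), (e,49), (e,50), (e,51), (f,49), (f,50), (f,51)}
These 36 distinct sets form the basis B.
Close under arbitrary unions to get τ_{X×Y}; counting gives |τ_{X×Y}| = 216.


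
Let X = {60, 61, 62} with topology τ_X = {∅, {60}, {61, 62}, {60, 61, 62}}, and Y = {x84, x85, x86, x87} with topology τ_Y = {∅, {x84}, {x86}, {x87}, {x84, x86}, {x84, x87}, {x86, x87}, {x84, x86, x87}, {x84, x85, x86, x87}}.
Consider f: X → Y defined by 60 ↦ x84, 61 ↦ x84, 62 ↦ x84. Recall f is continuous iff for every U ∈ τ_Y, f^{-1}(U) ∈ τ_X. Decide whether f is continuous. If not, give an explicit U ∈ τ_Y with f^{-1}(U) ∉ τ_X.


f IS continuous.

Compute f^{-1}(U) for each U ∈ τ_Y:
  U = ∅: f^{-1}(U) = ∅ ∈ τ_X ✓.
  U = {x84}: f^{-1}(U) = {60, 61, 62} ∈ τ_X ✓.
  U = {x86}: f^{-1}(U) = ∅ ∈ τ_X ✓.
  U = {x87}: f^{-1}(U) = ∅ ∈ τ_X ✓.
  U = {x84, x86}: f^{-1}(U) = {60, 61, 62} ∈ τ_X ✓.
  U = {x84, x87}: f^{-1}(U) = {60, 61, 62} ∈ τ_X ✓.
  U = {x86, x87}: f^{-1}(U) = ∅ ∈ τ_X ✓.
  U = {x84, x86, x87}: f^{-1}(U) = {60, 61, 62} ∈ τ_X ✓.
  U = {x84, x85, x86, x87}: f^{-1}(U) = {60, 61, 62} ∈ τ_X ✓.
Every preimage lies in τ_X, so f IS continuous.


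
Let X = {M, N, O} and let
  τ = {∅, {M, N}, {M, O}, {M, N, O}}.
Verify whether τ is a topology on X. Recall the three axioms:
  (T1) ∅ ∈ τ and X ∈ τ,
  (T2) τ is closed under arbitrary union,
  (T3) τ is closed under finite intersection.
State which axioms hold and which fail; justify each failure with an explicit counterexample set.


τ is NOT a topology on X.

Axiom (T1): ∅ ∈ τ? Yes; X ∈ τ? Yes.
Axiom (T2/T3): check pairwise unions and intersections of members of τ.
Counterexample for (T3): {M, N} ∩ {M, O} = {M} ∉ τ. Therefore τ is NOT a topology.


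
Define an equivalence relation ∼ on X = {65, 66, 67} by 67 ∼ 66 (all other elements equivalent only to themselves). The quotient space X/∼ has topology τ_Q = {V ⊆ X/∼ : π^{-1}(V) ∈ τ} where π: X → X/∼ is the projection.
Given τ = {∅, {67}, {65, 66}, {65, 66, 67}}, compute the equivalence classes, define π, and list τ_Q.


X/∼ = {[65], [66=67]}; |τ_Q| = 2.

Equivalence classes: [65], [66=67].
Quotient map π: X → X/∼ sends 65 ↦ [65], 66 ↦ [66=67], 67 ↦ [66=67].
For each subset V ⊆ X/∼, compute π^{-1}(V) ⊆ X and check whether π^{-1}(V) ∈ τ. V is open in τ_Q iff π^{-1}(V) ∈ τ.
  V = {}: π^{-1}(V) = ∅ ∈ τ ✓.
  V = {[65]}: π^{-1}(V) = {65} ∉ τ ✗.
  V = {[66=67]}: π^{-1}(V) = {66, 67} ∉ τ ✗.
  V = {[65], [66=67]}: π^{-1}(V) = {65, 66, 67} ∈ τ ✓.
Open sets in the quotient: τ_Q = {{}, {[65], [66=67]}} (2 elements).
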